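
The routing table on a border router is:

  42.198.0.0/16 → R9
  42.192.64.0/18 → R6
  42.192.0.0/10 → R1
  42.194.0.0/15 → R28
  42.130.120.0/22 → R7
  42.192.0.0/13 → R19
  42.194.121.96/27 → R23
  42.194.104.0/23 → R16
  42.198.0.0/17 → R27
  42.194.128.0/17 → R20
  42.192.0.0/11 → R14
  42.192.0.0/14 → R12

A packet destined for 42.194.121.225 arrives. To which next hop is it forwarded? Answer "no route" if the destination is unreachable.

R28

Routes whose prefix contains 42.194.121.225:
  42.192.0.0/10 (42.192.0.0 - 42.255.255.255) -> R1
  42.192.0.0/11 (42.192.0.0 - 42.223.255.255) -> R14
  42.192.0.0/13 (42.192.0.0 - 42.199.255.255) -> R19
  42.192.0.0/14 (42.192.0.0 - 42.195.255.255) -> R12
  42.194.0.0/15 (42.194.0.0 - 42.195.255.255) -> R28
More-specific entries that do NOT match:
  42.194.121.96/27 (42.194.121.96 - 42.194.121.127) does not contain 42.194.121.225
  42.194.104.0/23 (42.194.104.0 - 42.194.105.255) does not contain 42.194.121.225
  42.130.120.0/22 (42.130.120.0 - 42.130.123.255) does not contain 42.194.121.225
  42.192.64.0/18 (42.192.64.0 - 42.192.127.255) does not contain 42.194.121.225
  42.198.0.0/17 (42.198.0.0 - 42.198.127.255) does not contain 42.194.121.225
  42.194.128.0/17 (42.194.128.0 - 42.194.255.255) does not contain 42.194.121.225
  42.198.0.0/16 (42.198.0.0 - 42.198.255.255) does not contain 42.194.121.225
Longest matching prefix is /15 -> next hop R28.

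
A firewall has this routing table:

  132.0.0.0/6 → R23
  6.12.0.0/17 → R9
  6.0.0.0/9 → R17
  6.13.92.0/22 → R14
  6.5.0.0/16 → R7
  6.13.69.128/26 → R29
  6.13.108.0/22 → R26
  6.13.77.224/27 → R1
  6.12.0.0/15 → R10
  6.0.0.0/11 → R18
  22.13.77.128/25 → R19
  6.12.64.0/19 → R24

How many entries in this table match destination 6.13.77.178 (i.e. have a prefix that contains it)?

Prefixes containing 6.13.77.178:
  6.0.0.0/9 (6.0.0.0 - 6.127.255.255)
  6.0.0.0/11 (6.0.0.0 - 6.31.255.255)
  6.12.0.0/15 (6.12.0.0 - 6.13.255.255)
Total matching entries: 3.

3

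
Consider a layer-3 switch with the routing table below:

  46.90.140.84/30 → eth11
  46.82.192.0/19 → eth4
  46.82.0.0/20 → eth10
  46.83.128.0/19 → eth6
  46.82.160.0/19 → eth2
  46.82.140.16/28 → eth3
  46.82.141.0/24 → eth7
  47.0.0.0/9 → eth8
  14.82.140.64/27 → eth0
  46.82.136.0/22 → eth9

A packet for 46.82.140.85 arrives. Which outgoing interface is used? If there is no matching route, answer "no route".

no route

No entry's prefix contains 46.82.140.85; there is no default route.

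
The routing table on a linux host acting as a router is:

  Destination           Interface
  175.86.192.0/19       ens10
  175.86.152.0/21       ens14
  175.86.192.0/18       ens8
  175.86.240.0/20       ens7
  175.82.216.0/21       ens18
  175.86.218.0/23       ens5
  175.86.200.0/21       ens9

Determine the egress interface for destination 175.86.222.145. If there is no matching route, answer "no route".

Routes whose prefix contains 175.86.222.145:
  175.86.192.0/18 (175.86.192.0 - 175.86.255.255) -> ens8
  175.86.192.0/19 (175.86.192.0 - 175.86.223.255) -> ens10
More-specific entries that do NOT match:
  175.86.218.0/23 (175.86.218.0 - 175.86.219.255) does not contain 175.86.222.145
  175.86.152.0/21 (175.86.152.0 - 175.86.159.255) does not contain 175.86.222.145
  175.82.216.0/21 (175.82.216.0 - 175.82.223.255) does not contain 175.86.222.145
  175.86.200.0/21 (175.86.200.0 - 175.86.207.255) does not contain 175.86.222.145
  175.86.240.0/20 (175.86.240.0 - 175.86.255.255) does not contain 175.86.222.145
Longest matching prefix is /19 -> interface ens10.

ens10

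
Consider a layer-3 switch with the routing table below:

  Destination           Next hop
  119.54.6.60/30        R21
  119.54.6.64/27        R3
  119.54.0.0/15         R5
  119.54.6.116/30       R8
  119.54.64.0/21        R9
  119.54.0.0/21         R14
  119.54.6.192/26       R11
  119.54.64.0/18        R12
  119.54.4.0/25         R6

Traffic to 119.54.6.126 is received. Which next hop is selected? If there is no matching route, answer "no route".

Routes whose prefix contains 119.54.6.126:
  119.54.0.0/15 (119.54.0.0 - 119.55.255.255) -> R5
  119.54.0.0/21 (119.54.0.0 - 119.54.7.255) -> R14
More-specific entries that do NOT match:
  119.54.6.60/30 (119.54.6.60 - 119.54.6.63) does not contain 119.54.6.126
  119.54.6.116/30 (119.54.6.116 - 119.54.6.119) does not contain 119.54.6.126
  119.54.6.64/27 (119.54.6.64 - 119.54.6.95) does not contain 119.54.6.126
  119.54.6.192/26 (119.54.6.192 - 119.54.6.255) does not contain 119.54.6.126
  119.54.4.0/25 (119.54.4.0 - 119.54.4.127) does not contain 119.54.6.126
Longest matching prefix is /21 -> next hop R14.

R14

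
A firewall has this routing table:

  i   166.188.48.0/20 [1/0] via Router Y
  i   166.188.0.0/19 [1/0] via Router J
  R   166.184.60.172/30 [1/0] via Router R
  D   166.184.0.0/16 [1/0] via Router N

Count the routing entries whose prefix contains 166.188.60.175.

Prefixes containing 166.188.60.175:
  166.188.48.0/20 (166.188.48.0 - 166.188.63.255)
Total matching entries: 1.

1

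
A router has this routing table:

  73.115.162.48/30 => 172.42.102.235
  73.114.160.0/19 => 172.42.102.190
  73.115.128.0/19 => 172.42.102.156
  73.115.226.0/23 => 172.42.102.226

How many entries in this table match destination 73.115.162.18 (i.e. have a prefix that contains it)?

No listed prefix contains 73.115.162.18.
Total matching entries: 0.

0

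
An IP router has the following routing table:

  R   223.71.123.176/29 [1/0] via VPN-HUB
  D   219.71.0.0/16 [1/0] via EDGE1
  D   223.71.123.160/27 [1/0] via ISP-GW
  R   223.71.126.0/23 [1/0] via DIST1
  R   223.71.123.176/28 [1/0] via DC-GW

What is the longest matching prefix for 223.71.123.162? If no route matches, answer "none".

Entries matching 223.71.123.162:
  223.71.123.160/27 (223.71.123.160 - 223.71.123.191)
Most specific is 223.71.123.160/27.

223.71.123.160/27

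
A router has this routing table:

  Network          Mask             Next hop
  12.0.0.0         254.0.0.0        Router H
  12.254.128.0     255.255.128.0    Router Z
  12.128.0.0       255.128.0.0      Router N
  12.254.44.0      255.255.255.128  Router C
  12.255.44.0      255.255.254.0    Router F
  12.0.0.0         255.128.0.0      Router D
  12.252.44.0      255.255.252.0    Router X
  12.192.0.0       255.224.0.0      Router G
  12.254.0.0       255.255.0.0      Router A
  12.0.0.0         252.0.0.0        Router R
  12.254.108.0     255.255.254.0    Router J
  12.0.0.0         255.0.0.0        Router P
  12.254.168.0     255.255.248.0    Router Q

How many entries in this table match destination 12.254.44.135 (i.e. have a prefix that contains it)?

5

Prefixes containing 12.254.44.135:
  12.0.0.0/6 (12.0.0.0 - 15.255.255.255)
  12.0.0.0/7 (12.0.0.0 - 13.255.255.255)
  12.0.0.0/8 (12.0.0.0 - 12.255.255.255)
  12.128.0.0/9 (12.128.0.0 - 12.255.255.255)
  12.254.0.0/16 (12.254.0.0 - 12.254.255.255)
Total matching entries: 5.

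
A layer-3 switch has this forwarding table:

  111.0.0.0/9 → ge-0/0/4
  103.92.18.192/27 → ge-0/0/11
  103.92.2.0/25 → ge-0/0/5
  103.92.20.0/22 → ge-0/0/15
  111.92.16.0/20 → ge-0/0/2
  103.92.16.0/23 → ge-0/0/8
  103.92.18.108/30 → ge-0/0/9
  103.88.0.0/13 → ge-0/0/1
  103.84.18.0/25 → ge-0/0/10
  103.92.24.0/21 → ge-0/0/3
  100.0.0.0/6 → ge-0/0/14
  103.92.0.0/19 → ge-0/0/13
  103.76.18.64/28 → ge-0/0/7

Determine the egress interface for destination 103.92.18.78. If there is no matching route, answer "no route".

Routes whose prefix contains 103.92.18.78:
  100.0.0.0/6 (100.0.0.0 - 103.255.255.255) -> ge-0/0/14
  103.88.0.0/13 (103.88.0.0 - 103.95.255.255) -> ge-0/0/1
  103.92.0.0/19 (103.92.0.0 - 103.92.31.255) -> ge-0/0/13
More-specific entries that do NOT match:
  103.92.18.108/30 (103.92.18.108 - 103.92.18.111) does not contain 103.92.18.78
  103.76.18.64/28 (103.76.18.64 - 103.76.18.79) does not contain 103.92.18.78
  103.92.18.192/27 (103.92.18.192 - 103.92.18.223) does not contain 103.92.18.78
  103.92.2.0/25 (103.92.2.0 - 103.92.2.127) does not contain 103.92.18.78
  103.84.18.0/25 (103.84.18.0 - 103.84.18.127) does not contain 103.92.18.78
  103.92.16.0/23 (103.92.16.0 - 103.92.17.255) does not contain 103.92.18.78
  103.92.20.0/22 (103.92.20.0 - 103.92.23.255) does not contain 103.92.18.78
  103.92.24.0/21 (103.92.24.0 - 103.92.31.255) does not contain 103.92.18.78
  111.92.16.0/20 (111.92.16.0 - 111.92.31.255) does not contain 103.92.18.78
Longest matching prefix is /19 -> interface ge-0/0/13.

ge-0/0/13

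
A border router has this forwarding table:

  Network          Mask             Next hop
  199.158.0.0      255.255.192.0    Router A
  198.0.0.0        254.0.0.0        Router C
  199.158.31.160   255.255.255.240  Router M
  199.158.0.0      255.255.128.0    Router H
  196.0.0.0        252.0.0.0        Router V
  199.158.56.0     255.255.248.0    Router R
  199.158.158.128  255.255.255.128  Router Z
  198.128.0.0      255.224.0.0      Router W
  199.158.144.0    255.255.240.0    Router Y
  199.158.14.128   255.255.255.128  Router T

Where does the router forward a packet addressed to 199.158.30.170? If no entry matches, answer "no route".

Routes whose prefix contains 199.158.30.170:
  196.0.0.0/6 (196.0.0.0 - 199.255.255.255) -> Router V
  198.0.0.0/7 (198.0.0.0 - 199.255.255.255) -> Router C
  199.158.0.0/17 (199.158.0.0 - 199.158.127.255) -> Router H
  199.158.0.0/18 (199.158.0.0 - 199.158.63.255) -> Router A
More-specific entries that do NOT match:
  199.158.31.160/28 (199.158.31.160 - 199.158.31.175) does not contain 199.158.30.170
  199.158.158.128/25 (199.158.158.128 - 199.158.158.255) does not contain 199.158.30.170
  199.158.14.128/25 (199.158.14.128 - 199.158.14.255) does not contain 199.158.30.170
  199.158.56.0/21 (199.158.56.0 - 199.158.63.255) does not contain 199.158.30.170
  199.158.144.0/20 (199.158.144.0 - 199.158.159.255) does not contain 199.158.30.170
Longest matching prefix is /18 -> next hop Router A.

Router A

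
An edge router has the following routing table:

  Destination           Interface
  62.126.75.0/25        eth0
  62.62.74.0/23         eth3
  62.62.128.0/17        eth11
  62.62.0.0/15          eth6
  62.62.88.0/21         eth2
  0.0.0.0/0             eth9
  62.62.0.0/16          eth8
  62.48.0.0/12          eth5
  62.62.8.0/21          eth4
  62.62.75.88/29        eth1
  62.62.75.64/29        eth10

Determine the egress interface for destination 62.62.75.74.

Routes whose prefix contains 62.62.75.74:
  0.0.0.0/0 (default, matches everything) -> eth9
  62.48.0.0/12 (62.48.0.0 - 62.63.255.255) -> eth5
  62.62.0.0/15 (62.62.0.0 - 62.63.255.255) -> eth6
  62.62.0.0/16 (62.62.0.0 - 62.62.255.255) -> eth8
  62.62.74.0/23 (62.62.74.0 - 62.62.75.255) -> eth3
More-specific entries that do NOT match:
  62.62.75.88/29 (62.62.75.88 - 62.62.75.95) does not contain 62.62.75.74
  62.62.75.64/29 (62.62.75.64 - 62.62.75.71) does not contain 62.62.75.74
  62.126.75.0/25 (62.126.75.0 - 62.126.75.127) does not contain 62.62.75.74
Longest matching prefix is /23 -> interface eth3.

eth3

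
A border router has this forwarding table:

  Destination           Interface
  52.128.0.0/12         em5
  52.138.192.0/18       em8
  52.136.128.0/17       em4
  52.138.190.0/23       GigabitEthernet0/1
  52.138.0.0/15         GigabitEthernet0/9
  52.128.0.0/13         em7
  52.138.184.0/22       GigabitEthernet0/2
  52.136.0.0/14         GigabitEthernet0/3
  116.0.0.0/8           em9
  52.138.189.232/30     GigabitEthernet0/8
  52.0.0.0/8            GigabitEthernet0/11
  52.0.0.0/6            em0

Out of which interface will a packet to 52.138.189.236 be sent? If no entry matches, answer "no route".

GigabitEthernet0/9

Routes whose prefix contains 52.138.189.236:
  52.0.0.0/6 (52.0.0.0 - 55.255.255.255) -> em0
  52.0.0.0/8 (52.0.0.0 - 52.255.255.255) -> GigabitEthernet0/11
  52.128.0.0/12 (52.128.0.0 - 52.143.255.255) -> em5
  52.136.0.0/14 (52.136.0.0 - 52.139.255.255) -> GigabitEthernet0/3
  52.138.0.0/15 (52.138.0.0 - 52.139.255.255) -> GigabitEthernet0/9
More-specific entries that do NOT match:
  52.138.189.232/30 (52.138.189.232 - 52.138.189.235) does not contain 52.138.189.236
  52.138.190.0/23 (52.138.190.0 - 52.138.191.255) does not contain 52.138.189.236
  52.138.184.0/22 (52.138.184.0 - 52.138.187.255) does not contain 52.138.189.236
  52.138.192.0/18 (52.138.192.0 - 52.138.255.255) does not contain 52.138.189.236
  52.136.128.0/17 (52.136.128.0 - 52.136.255.255) does not contain 52.138.189.236
Longest matching prefix is /15 -> interface GigabitEthernet0/9.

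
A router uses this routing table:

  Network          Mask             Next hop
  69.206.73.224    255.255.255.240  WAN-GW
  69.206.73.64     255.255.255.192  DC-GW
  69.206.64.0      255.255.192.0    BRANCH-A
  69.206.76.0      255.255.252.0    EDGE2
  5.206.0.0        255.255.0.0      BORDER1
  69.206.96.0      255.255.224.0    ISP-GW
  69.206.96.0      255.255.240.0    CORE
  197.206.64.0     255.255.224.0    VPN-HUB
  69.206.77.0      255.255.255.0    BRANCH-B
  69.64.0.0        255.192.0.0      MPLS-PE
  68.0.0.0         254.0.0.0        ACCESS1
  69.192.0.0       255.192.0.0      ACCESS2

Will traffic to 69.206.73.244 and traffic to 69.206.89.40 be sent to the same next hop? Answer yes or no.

69.206.73.244: longest match 69.206.64.0/18 -> BRANCH-A
69.206.89.40: longest match 69.206.64.0/18 -> BRANCH-A

yes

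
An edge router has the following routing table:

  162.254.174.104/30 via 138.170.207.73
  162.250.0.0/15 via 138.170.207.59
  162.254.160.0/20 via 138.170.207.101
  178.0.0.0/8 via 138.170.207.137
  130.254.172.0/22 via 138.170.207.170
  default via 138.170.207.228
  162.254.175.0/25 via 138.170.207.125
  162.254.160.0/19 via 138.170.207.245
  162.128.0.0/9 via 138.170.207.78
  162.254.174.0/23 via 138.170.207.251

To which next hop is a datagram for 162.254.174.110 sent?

138.170.207.251

Routes whose prefix contains 162.254.174.110:
  0.0.0.0/0 (default, matches everything) -> 138.170.207.228
  162.128.0.0/9 (162.128.0.0 - 162.255.255.255) -> 138.170.207.78
  162.254.160.0/19 (162.254.160.0 - 162.254.191.255) -> 138.170.207.245
  162.254.160.0/20 (162.254.160.0 - 162.254.175.255) -> 138.170.207.101
  162.254.174.0/23 (162.254.174.0 - 162.254.175.255) -> 138.170.207.251
More-specific entries that do NOT match:
  162.254.174.104/30 (162.254.174.104 - 162.254.174.107) does not contain 162.254.174.110
  162.254.175.0/25 (162.254.175.0 - 162.254.175.127) does not contain 162.254.174.110
Longest matching prefix is /23 -> next hop 138.170.207.251.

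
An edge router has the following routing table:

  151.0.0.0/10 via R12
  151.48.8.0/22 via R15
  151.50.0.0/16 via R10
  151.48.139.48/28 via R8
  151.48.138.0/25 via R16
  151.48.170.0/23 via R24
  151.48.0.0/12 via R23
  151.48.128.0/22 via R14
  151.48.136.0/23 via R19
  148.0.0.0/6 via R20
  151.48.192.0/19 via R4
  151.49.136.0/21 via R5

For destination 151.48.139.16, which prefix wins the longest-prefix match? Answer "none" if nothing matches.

Entries matching 151.48.139.16:
  148.0.0.0/6 (148.0.0.0 - 151.255.255.255)
  151.0.0.0/10 (151.0.0.0 - 151.63.255.255)
  151.48.0.0/12 (151.48.0.0 - 151.63.255.255)
Most specific is 151.48.0.0/12.

151.48.0.0/12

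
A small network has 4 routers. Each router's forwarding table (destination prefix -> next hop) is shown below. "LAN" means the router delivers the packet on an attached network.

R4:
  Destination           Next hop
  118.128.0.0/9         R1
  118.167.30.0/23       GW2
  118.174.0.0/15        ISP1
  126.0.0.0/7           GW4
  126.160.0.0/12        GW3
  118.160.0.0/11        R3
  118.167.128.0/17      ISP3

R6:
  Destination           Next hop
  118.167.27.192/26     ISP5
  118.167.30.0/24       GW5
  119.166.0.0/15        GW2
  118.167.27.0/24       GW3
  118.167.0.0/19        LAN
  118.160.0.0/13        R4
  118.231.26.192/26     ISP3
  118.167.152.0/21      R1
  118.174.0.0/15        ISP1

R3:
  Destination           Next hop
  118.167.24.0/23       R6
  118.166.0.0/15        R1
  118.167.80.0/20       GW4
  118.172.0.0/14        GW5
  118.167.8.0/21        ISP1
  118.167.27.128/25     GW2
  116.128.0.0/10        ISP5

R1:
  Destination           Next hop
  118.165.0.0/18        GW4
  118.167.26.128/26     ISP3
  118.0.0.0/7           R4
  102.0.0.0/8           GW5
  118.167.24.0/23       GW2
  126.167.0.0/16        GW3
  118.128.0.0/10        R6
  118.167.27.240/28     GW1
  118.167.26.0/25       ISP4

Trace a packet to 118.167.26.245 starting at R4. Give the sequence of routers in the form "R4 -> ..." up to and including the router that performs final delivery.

R4 -> R3 -> R1 -> R6

At R4: longest match for 118.167.26.245 is 118.160.0.0/11 -> R3
At R3: longest match for 118.167.26.245 is 118.166.0.0/15 -> R1
At R1: longest match for 118.167.26.245 is 118.128.0.0/10 -> R6
At R6: longest match for 118.167.26.245 is 118.167.0.0/19 -> LAN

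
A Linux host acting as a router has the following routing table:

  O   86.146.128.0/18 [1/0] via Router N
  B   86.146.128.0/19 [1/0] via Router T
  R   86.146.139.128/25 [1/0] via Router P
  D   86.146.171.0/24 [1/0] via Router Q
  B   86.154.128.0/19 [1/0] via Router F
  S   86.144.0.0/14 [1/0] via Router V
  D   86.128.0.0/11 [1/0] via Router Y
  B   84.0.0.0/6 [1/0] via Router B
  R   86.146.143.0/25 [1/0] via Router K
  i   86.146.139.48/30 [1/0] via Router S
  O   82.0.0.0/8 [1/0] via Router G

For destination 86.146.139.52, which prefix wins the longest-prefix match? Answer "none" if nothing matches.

86.146.128.0/19

Entries matching 86.146.139.52:
  84.0.0.0/6 (84.0.0.0 - 87.255.255.255)
  86.128.0.0/11 (86.128.0.0 - 86.159.255.255)
  86.144.0.0/14 (86.144.0.0 - 86.147.255.255)
  86.146.128.0/18 (86.146.128.0 - 86.146.191.255)
  86.146.128.0/19 (86.146.128.0 - 86.146.159.255)
Most specific is 86.146.128.0/19.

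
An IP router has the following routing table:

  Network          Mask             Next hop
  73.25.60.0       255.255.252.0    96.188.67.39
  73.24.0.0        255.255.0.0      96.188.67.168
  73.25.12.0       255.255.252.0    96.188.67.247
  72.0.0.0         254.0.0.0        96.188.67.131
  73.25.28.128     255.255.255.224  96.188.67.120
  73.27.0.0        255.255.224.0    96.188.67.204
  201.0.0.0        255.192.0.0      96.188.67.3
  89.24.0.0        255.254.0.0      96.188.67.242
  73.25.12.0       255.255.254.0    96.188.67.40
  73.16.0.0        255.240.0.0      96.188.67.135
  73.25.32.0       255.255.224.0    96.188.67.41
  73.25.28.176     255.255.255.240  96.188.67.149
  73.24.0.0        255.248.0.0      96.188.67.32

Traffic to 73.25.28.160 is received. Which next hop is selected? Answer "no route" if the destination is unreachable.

Routes whose prefix contains 73.25.28.160:
  72.0.0.0/7 (72.0.0.0 - 73.255.255.255) -> 96.188.67.131
  73.16.0.0/12 (73.16.0.0 - 73.31.255.255) -> 96.188.67.135
  73.24.0.0/13 (73.24.0.0 - 73.31.255.255) -> 96.188.67.32
More-specific entries that do NOT match:
  73.25.28.176/28 (73.25.28.176 - 73.25.28.191) does not contain 73.25.28.160
  73.25.28.128/27 (73.25.28.128 - 73.25.28.159) does not contain 73.25.28.160
  73.25.12.0/23 (73.25.12.0 - 73.25.13.255) does not contain 73.25.28.160
  73.25.60.0/22 (73.25.60.0 - 73.25.63.255) does not contain 73.25.28.160
  73.25.12.0/22 (73.25.12.0 - 73.25.15.255) does not contain 73.25.28.160
  73.27.0.0/19 (73.27.0.0 - 73.27.31.255) does not contain 73.25.28.160
  73.25.32.0/19 (73.25.32.0 - 73.25.63.255) does not contain 73.25.28.160
  73.24.0.0/16 (73.24.0.0 - 73.24.255.255) does not contain 73.25.28.160
  89.24.0.0/15 (89.24.0.0 - 89.25.255.255) does not contain 73.25.28.160
Longest matching prefix is /13 -> next hop 96.188.67.32.

96.188.67.32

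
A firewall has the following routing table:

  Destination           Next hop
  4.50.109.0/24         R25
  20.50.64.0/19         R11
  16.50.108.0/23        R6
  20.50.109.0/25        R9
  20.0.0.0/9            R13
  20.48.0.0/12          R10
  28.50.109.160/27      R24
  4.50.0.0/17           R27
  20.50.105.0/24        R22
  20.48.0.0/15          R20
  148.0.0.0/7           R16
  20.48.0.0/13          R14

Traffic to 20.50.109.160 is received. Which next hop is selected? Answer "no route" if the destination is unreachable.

R14

Routes whose prefix contains 20.50.109.160:
  20.0.0.0/9 (20.0.0.0 - 20.127.255.255) -> R13
  20.48.0.0/12 (20.48.0.0 - 20.63.255.255) -> R10
  20.48.0.0/13 (20.48.0.0 - 20.55.255.255) -> R14
More-specific entries that do NOT match:
  28.50.109.160/27 (28.50.109.160 - 28.50.109.191) does not contain 20.50.109.160
  20.50.109.0/25 (20.50.109.0 - 20.50.109.127) does not contain 20.50.109.160
  4.50.109.0/24 (4.50.109.0 - 4.50.109.255) does not contain 20.50.109.160
  20.50.105.0/24 (20.50.105.0 - 20.50.105.255) does not contain 20.50.109.160
  16.50.108.0/23 (16.50.108.0 - 16.50.109.255) does not contain 20.50.109.160
  20.50.64.0/19 (20.50.64.0 - 20.50.95.255) does not contain 20.50.109.160
  4.50.0.0/17 (4.50.0.0 - 4.50.127.255) does not contain 20.50.109.160
  20.48.0.0/15 (20.48.0.0 - 20.49.255.255) does not contain 20.50.109.160
Longest matching prefix is /13 -> next hop R14.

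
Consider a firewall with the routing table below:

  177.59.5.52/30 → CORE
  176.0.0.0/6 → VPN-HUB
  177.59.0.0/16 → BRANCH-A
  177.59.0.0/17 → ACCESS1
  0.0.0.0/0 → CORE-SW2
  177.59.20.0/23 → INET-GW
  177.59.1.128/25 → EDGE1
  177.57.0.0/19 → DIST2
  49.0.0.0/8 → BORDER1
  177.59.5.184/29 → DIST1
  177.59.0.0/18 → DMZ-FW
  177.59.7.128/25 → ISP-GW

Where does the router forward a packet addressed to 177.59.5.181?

DMZ-FW

Routes whose prefix contains 177.59.5.181:
  0.0.0.0/0 (default, matches everything) -> CORE-SW2
  176.0.0.0/6 (176.0.0.0 - 179.255.255.255) -> VPN-HUB
  177.59.0.0/16 (177.59.0.0 - 177.59.255.255) -> BRANCH-A
  177.59.0.0/17 (177.59.0.0 - 177.59.127.255) -> ACCESS1
  177.59.0.0/18 (177.59.0.0 - 177.59.63.255) -> DMZ-FW
More-specific entries that do NOT match:
  177.59.5.52/30 (177.59.5.52 - 177.59.5.55) does not contain 177.59.5.181
  177.59.5.184/29 (177.59.5.184 - 177.59.5.191) does not contain 177.59.5.181
  177.59.1.128/25 (177.59.1.128 - 177.59.1.255) does not contain 177.59.5.181
  177.59.7.128/25 (177.59.7.128 - 177.59.7.255) does not contain 177.59.5.181
  177.59.20.0/23 (177.59.20.0 - 177.59.21.255) does not contain 177.59.5.181
  177.57.0.0/19 (177.57.0.0 - 177.57.31.255) does not contain 177.59.5.181
Longest matching prefix is /18 -> next hop DMZ-FW.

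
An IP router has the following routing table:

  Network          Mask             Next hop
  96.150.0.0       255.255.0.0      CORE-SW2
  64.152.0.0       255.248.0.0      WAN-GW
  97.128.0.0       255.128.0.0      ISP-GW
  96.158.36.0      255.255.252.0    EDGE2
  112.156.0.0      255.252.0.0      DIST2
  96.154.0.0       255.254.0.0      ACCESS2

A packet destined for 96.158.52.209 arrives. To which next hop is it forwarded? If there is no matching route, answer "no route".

No entry's prefix contains 96.158.52.209; there is no default route.

no route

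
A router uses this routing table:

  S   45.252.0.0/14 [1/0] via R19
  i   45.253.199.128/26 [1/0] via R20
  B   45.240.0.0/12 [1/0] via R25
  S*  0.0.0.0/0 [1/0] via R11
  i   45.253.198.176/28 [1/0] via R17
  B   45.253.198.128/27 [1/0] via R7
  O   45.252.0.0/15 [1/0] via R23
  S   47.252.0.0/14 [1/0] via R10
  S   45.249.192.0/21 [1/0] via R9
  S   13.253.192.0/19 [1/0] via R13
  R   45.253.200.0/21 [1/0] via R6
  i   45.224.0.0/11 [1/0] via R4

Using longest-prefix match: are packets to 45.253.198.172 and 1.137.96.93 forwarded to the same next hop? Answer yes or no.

45.253.198.172: longest match 45.252.0.0/15 -> R23
1.137.96.93: longest match 0.0.0.0/0 -> R11

no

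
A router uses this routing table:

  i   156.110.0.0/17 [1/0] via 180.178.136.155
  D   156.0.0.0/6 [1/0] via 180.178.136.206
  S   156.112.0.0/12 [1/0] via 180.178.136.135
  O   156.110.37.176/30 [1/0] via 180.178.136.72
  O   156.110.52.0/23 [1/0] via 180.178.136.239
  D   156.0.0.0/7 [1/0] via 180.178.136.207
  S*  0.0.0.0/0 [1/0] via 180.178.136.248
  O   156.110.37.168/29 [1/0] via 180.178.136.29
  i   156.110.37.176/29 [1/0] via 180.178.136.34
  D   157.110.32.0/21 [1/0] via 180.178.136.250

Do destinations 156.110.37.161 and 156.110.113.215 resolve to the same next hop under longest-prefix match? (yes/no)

yes

156.110.37.161: longest match 156.110.0.0/17 -> 180.178.136.155
156.110.113.215: longest match 156.110.0.0/17 -> 180.178.136.155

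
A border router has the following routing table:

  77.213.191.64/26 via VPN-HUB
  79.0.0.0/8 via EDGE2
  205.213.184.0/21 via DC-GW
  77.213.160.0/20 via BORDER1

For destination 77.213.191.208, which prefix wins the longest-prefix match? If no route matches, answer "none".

77.213.191.208 is outside every listed prefix and there is no default route.

none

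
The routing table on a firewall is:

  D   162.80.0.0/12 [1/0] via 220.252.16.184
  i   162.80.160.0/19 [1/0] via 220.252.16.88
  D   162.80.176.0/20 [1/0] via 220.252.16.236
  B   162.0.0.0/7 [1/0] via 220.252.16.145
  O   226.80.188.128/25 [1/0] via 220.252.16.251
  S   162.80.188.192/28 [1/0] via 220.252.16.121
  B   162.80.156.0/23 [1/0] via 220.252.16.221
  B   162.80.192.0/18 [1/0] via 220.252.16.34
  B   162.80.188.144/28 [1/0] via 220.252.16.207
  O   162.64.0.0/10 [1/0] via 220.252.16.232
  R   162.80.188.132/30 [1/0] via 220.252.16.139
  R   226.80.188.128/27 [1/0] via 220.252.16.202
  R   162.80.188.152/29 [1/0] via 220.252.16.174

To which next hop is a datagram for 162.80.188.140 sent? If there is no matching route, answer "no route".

220.252.16.236

Routes whose prefix contains 162.80.188.140:
  162.0.0.0/7 (162.0.0.0 - 163.255.255.255) -> 220.252.16.145
  162.64.0.0/10 (162.64.0.0 - 162.127.255.255) -> 220.252.16.232
  162.80.0.0/12 (162.80.0.0 - 162.95.255.255) -> 220.252.16.184
  162.80.160.0/19 (162.80.160.0 - 162.80.191.255) -> 220.252.16.88
  162.80.176.0/20 (162.80.176.0 - 162.80.191.255) -> 220.252.16.236
More-specific entries that do NOT match:
  162.80.188.132/30 (162.80.188.132 - 162.80.188.135) does not contain 162.80.188.140
  162.80.188.152/29 (162.80.188.152 - 162.80.188.159) does not contain 162.80.188.140
  162.80.188.192/28 (162.80.188.192 - 162.80.188.207) does not contain 162.80.188.140
  162.80.188.144/28 (162.80.188.144 - 162.80.188.159) does not contain 162.80.188.140
  226.80.188.128/27 (226.80.188.128 - 226.80.188.159) does not contain 162.80.188.140
  226.80.188.128/25 (226.80.188.128 - 226.80.188.255) does not contain 162.80.188.140
  162.80.156.0/23 (162.80.156.0 - 162.80.157.255) does not contain 162.80.188.140
Longest matching prefix is /20 -> next hop 220.252.16.236.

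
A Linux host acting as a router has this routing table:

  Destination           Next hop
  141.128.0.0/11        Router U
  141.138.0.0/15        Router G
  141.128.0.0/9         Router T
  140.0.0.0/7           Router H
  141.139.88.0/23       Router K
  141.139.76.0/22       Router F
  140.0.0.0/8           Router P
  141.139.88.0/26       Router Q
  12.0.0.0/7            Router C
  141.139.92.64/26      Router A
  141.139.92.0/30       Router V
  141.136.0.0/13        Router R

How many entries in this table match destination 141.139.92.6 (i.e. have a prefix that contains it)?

Prefixes containing 141.139.92.6:
  140.0.0.0/7 (140.0.0.0 - 141.255.255.255)
  141.128.0.0/9 (141.128.0.0 - 141.255.255.255)
  141.128.0.0/11 (141.128.0.0 - 141.159.255.255)
  141.136.0.0/13 (141.136.0.0 - 141.143.255.255)
  141.138.0.0/15 (141.138.0.0 - 141.139.255.255)
Total matching entries: 5.

5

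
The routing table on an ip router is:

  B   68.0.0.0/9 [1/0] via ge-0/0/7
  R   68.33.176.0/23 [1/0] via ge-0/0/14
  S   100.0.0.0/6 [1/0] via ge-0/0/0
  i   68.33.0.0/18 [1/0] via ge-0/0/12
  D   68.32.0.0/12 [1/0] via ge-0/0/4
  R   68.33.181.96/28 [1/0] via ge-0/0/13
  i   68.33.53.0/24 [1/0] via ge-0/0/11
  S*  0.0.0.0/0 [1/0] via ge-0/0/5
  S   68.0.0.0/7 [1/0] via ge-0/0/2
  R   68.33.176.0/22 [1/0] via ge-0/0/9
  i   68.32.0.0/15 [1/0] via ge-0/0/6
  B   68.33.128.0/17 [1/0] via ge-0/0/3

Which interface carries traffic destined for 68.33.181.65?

ge-0/0/3

Routes whose prefix contains 68.33.181.65:
  0.0.0.0/0 (default, matches everything) -> ge-0/0/5
  68.0.0.0/7 (68.0.0.0 - 69.255.255.255) -> ge-0/0/2
  68.0.0.0/9 (68.0.0.0 - 68.127.255.255) -> ge-0/0/7
  68.32.0.0/12 (68.32.0.0 - 68.47.255.255) -> ge-0/0/4
  68.32.0.0/15 (68.32.0.0 - 68.33.255.255) -> ge-0/0/6
  68.33.128.0/17 (68.33.128.0 - 68.33.255.255) -> ge-0/0/3
More-specific entries that do NOT match:
  68.33.181.96/28 (68.33.181.96 - 68.33.181.111) does not contain 68.33.181.65
  68.33.53.0/24 (68.33.53.0 - 68.33.53.255) does not contain 68.33.181.65
  68.33.176.0/23 (68.33.176.0 - 68.33.177.255) does not contain 68.33.181.65
  68.33.176.0/22 (68.33.176.0 - 68.33.179.255) does not contain 68.33.181.65
  68.33.0.0/18 (68.33.0.0 - 68.33.63.255) does not contain 68.33.181.65
Longest matching prefix is /17 -> interface ge-0/0/3.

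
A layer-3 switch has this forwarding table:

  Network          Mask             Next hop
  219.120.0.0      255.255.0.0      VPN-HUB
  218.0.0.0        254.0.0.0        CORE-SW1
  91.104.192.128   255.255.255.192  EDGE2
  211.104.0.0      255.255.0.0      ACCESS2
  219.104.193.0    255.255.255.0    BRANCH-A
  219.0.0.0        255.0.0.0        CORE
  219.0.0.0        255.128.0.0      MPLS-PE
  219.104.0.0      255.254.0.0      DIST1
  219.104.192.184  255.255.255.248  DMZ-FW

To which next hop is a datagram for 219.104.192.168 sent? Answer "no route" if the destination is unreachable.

DIST1

Routes whose prefix contains 219.104.192.168:
  218.0.0.0/7 (218.0.0.0 - 219.255.255.255) -> CORE-SW1
  219.0.0.0/8 (219.0.0.0 - 219.255.255.255) -> CORE
  219.0.0.0/9 (219.0.0.0 - 219.127.255.255) -> MPLS-PE
  219.104.0.0/15 (219.104.0.0 - 219.105.255.255) -> DIST1
More-specific entries that do NOT match:
  219.104.192.184/29 (219.104.192.184 - 219.104.192.191) does not contain 219.104.192.168
  91.104.192.128/26 (91.104.192.128 - 91.104.192.191) does not contain 219.104.192.168
  219.104.193.0/24 (219.104.193.0 - 219.104.193.255) does not contain 219.104.192.168
  219.120.0.0/16 (219.120.0.0 - 219.120.255.255) does not contain 219.104.192.168
  211.104.0.0/16 (211.104.0.0 - 211.104.255.255) does not contain 219.104.192.168
Longest matching prefix is /15 -> next hop DIST1.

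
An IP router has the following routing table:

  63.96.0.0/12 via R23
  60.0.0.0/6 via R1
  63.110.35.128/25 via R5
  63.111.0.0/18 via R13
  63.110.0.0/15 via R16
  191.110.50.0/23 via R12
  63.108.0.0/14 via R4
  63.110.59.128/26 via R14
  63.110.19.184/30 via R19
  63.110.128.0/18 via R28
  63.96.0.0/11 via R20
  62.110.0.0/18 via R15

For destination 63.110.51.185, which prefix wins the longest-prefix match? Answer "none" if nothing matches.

63.110.0.0/15

Entries matching 63.110.51.185:
  60.0.0.0/6 (60.0.0.0 - 63.255.255.255)
  63.96.0.0/11 (63.96.0.0 - 63.127.255.255)
  63.96.0.0/12 (63.96.0.0 - 63.111.255.255)
  63.108.0.0/14 (63.108.0.0 - 63.111.255.255)
  63.110.0.0/15 (63.110.0.0 - 63.111.255.255)
Most specific is 63.110.0.0/15.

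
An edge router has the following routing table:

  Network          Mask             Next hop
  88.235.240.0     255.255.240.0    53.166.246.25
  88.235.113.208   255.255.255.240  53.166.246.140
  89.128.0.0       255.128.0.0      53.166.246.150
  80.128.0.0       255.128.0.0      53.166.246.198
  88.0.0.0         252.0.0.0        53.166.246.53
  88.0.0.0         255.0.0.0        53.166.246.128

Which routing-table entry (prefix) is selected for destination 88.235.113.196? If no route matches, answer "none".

Entries matching 88.235.113.196:
  88.0.0.0/6 (88.0.0.0 - 91.255.255.255)
  88.0.0.0/8 (88.0.0.0 - 88.255.255.255)
Most specific is 88.0.0.0/8.

88.0.0.0/8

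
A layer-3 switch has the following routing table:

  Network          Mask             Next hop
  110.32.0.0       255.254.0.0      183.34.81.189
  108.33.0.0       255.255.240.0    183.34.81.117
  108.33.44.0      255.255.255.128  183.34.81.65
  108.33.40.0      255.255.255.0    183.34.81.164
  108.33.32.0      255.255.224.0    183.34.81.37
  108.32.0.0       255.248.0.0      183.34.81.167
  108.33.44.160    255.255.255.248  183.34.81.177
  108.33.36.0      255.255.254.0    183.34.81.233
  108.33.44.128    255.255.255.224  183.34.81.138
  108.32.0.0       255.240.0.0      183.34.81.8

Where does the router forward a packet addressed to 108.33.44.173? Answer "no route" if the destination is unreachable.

Routes whose prefix contains 108.33.44.173:
  108.32.0.0/12 (108.32.0.0 - 108.47.255.255) -> 183.34.81.8
  108.32.0.0/13 (108.32.0.0 - 108.39.255.255) -> 183.34.81.167
  108.33.32.0/19 (108.33.32.0 - 108.33.63.255) -> 183.34.81.37
More-specific entries that do NOT match:
  108.33.44.160/29 (108.33.44.160 - 108.33.44.167) does not contain 108.33.44.173
  108.33.44.128/27 (108.33.44.128 - 108.33.44.159) does not contain 108.33.44.173
  108.33.44.0/25 (108.33.44.0 - 108.33.44.127) does not contain 108.33.44.173
  108.33.40.0/24 (108.33.40.0 - 108.33.40.255) does not contain 108.33.44.173
  108.33.36.0/23 (108.33.36.0 - 108.33.37.255) does not contain 108.33.44.173
  108.33.0.0/20 (108.33.0.0 - 108.33.15.255) does not contain 108.33.44.173
Longest matching prefix is /19 -> next hop 183.34.81.37.

183.34.81.37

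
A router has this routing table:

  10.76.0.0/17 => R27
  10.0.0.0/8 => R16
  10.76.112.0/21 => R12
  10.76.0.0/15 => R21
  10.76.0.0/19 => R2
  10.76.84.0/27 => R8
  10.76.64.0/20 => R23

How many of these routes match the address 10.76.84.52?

Prefixes containing 10.76.84.52:
  10.0.0.0/8 (10.0.0.0 - 10.255.255.255)
  10.76.0.0/15 (10.76.0.0 - 10.77.255.255)
  10.76.0.0/17 (10.76.0.0 - 10.76.127.255)
Total matching entries: 3.

3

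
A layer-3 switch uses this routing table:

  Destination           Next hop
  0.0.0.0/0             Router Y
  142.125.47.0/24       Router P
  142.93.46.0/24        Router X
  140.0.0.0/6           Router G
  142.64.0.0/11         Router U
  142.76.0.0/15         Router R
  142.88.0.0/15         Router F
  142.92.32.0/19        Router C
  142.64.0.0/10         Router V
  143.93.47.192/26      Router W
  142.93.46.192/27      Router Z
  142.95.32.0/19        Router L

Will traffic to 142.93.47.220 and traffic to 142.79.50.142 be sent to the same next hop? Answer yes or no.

yes

142.93.47.220: longest match 142.64.0.0/11 -> Router U
142.79.50.142: longest match 142.64.0.0/11 -> Router U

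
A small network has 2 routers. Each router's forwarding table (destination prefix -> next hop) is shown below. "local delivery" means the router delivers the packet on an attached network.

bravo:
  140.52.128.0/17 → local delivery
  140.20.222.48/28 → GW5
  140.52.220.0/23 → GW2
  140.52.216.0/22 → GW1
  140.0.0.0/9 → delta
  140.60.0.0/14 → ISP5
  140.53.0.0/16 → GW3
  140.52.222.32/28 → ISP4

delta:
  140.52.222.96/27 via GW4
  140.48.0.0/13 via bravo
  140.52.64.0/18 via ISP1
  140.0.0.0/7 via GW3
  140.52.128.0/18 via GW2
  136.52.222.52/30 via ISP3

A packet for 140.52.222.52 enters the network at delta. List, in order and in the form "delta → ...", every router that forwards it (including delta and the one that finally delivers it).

delta → bravo

At delta: longest match for 140.52.222.52 is 140.48.0.0/13 -> bravo
At bravo: longest match for 140.52.222.52 is 140.52.128.0/17 -> local delivery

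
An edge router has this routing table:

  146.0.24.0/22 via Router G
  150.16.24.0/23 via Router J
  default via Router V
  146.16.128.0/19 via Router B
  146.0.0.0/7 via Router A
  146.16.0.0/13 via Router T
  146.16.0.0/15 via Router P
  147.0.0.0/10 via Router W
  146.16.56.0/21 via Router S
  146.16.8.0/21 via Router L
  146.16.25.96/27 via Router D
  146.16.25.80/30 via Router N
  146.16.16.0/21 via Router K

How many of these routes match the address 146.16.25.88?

4

Prefixes containing 146.16.25.88:
  0.0.0.0/0 (default, matches everything)
  146.0.0.0/7 (146.0.0.0 - 147.255.255.255)
  146.16.0.0/13 (146.16.0.0 - 146.23.255.255)
  146.16.0.0/15 (146.16.0.0 - 146.17.255.255)
Total matching entries: 4.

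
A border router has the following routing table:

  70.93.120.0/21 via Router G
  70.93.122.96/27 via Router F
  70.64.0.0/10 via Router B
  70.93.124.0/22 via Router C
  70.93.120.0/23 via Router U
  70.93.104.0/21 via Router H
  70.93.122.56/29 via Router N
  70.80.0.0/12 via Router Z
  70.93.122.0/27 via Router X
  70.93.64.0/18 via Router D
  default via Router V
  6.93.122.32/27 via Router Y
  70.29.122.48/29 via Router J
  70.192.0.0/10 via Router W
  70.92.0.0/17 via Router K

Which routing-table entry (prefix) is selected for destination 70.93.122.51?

Entries matching 70.93.122.51:
  0.0.0.0/0 (default, matches everything)
  70.64.0.0/10 (70.64.0.0 - 70.127.255.255)
  70.80.0.0/12 (70.80.0.0 - 70.95.255.255)
  70.93.64.0/18 (70.93.64.0 - 70.93.127.255)
  70.93.120.0/21 (70.93.120.0 - 70.93.127.255)
Most specific is 70.93.120.0/21.

70.93.120.0/21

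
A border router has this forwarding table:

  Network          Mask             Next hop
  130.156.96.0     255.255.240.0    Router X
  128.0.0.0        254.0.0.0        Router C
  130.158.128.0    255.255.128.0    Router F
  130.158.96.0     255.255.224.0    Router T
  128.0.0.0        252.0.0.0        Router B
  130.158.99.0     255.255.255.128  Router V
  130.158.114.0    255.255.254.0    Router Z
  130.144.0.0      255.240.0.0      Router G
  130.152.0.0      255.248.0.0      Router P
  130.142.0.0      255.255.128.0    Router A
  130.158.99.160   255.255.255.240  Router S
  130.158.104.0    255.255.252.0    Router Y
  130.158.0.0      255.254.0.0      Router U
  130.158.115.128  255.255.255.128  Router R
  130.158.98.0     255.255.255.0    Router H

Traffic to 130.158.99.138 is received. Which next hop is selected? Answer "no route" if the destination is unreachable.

Routes whose prefix contains 130.158.99.138:
  128.0.0.0/6 (128.0.0.0 - 131.255.255.255) -> Router B
  130.144.0.0/12 (130.144.0.0 - 130.159.255.255) -> Router G
  130.152.0.0/13 (130.152.0.0 - 130.159.255.255) -> Router P
  130.158.0.0/15 (130.158.0.0 - 130.159.255.255) -> Router U
  130.158.96.0/19 (130.158.96.0 - 130.158.127.255) -> Router T
More-specific entries that do NOT match:
  130.158.99.160/28 (130.158.99.160 - 130.158.99.175) does not contain 130.158.99.138
  130.158.99.0/25 (130.158.99.0 - 130.158.99.127) does not contain 130.158.99.138
  130.158.115.128/25 (130.158.115.128 - 130.158.115.255) does not contain 130.158.99.138
  130.158.98.0/24 (130.158.98.0 - 130.158.98.255) does not contain 130.158.99.138
  130.158.114.0/23 (130.158.114.0 - 130.158.115.255) does not contain 130.158.99.138
  130.158.104.0/22 (130.158.104.0 - 130.158.107.255) does not contain 130.158.99.138
  130.156.96.0/20 (130.156.96.0 - 130.156.111.255) does not contain 130.158.99.138
Longest matching prefix is /19 -> next hop Router T.

Router T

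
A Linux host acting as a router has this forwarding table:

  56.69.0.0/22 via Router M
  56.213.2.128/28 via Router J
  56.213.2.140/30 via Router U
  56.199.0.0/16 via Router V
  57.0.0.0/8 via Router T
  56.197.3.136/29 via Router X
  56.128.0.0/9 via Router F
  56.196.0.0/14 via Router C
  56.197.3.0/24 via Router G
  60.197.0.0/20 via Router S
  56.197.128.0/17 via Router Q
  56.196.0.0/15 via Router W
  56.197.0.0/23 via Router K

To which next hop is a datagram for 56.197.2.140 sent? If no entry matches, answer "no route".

Routes whose prefix contains 56.197.2.140:
  56.128.0.0/9 (56.128.0.0 - 56.255.255.255) -> Router F
  56.196.0.0/14 (56.196.0.0 - 56.199.255.255) -> Router C
  56.196.0.0/15 (56.196.0.0 - 56.197.255.255) -> Router W
More-specific entries that do NOT match:
  56.213.2.140/30 (56.213.2.140 - 56.213.2.143) does not contain 56.197.2.140
  56.197.3.136/29 (56.197.3.136 - 56.197.3.143) does not contain 56.197.2.140
  56.213.2.128/28 (56.213.2.128 - 56.213.2.143) does not contain 56.197.2.140
  56.197.3.0/24 (56.197.3.0 - 56.197.3.255) does not contain 56.197.2.140
  56.197.0.0/23 (56.197.0.0 - 56.197.1.255) does not contain 56.197.2.140
  56.69.0.0/22 (56.69.0.0 - 56.69.3.255) does not contain 56.197.2.140
  60.197.0.0/20 (60.197.0.0 - 60.197.15.255) does not contain 56.197.2.140
  56.197.128.0/17 (56.197.128.0 - 56.197.255.255) does not contain 56.197.2.140
  56.199.0.0/16 (56.199.0.0 - 56.199.255.255) does not contain 56.197.2.140
Longest matching prefix is /15 -> next hop Router W.

Router W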